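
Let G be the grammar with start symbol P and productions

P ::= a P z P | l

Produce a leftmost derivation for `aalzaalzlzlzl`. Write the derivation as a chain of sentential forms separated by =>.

P => aPzP => aaPzPzP => aalzPzP => aalzaPzPzP => aalzaaPzPzPzP => aalzaalzPzPzP => aalzaalzlzPzP => aalzaalzlzlzP => aalzaalzlzlzl

P => aPzP   [P ::= a P z P]
aPzP => aaPzPzP   [P ::= a P z P]
aaPzPzP => aalzPzP   [P ::= l]
aalzPzP => aalzaPzPzP   [P ::= a P z P]
aalzaPzPzP => aalzaaPzPzPzP   [P ::= a P z P]
aalzaaPzPzPzP => aalzaalzPzPzP   [P ::= l]
aalzaalzPzPzP => aalzaalzlzPzP   [P ::= l]
aalzaalzlzPzP => aalzaalzlzlzP   [P ::= l]
aalzaalzlzlzP => aalzaalzlzlzl   [P ::= l]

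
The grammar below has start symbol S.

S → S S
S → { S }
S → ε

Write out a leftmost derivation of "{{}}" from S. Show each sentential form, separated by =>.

S => {S}   [S → { S }]
{S} => {{S}}   [S → { S }]
{{S}} => {{}}   [S → ε]

S=>{S}=>{{S}}=>{{}}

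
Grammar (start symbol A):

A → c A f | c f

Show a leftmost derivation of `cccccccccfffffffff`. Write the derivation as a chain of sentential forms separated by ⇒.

A⇒cAf⇒ccAff⇒cccAfff⇒ccccAffff⇒cccccAfffff⇒ccccccAffffff⇒cccccccAfffffff⇒ccccccccAffffffff⇒cccccccccfffffffff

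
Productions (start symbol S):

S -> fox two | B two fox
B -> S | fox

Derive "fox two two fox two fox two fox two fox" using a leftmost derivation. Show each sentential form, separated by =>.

S => B two fox   [S -> B two fox]
B two fox => S two fox   [B -> S]
S two fox => B two fox two fox   [S -> B two fox]
B two fox two fox => S two fox two fox   [B -> S]
S two fox two fox => B two fox two fox two fox   [S -> B two fox]
B two fox two fox two fox => S two fox two fox two fox   [B -> S]
S two fox two fox two fox => B two fox two fox two fox two fox   [S -> B two fox]
B two fox two fox two fox two fox => S two fox two fox two fox two fox   [B -> S]
S two fox two fox two fox two fox => fox two two fox two fox two fox two fox   [S -> fox two]

S => B two fox => S two fox => B two fox two fox => S two fox two fox => B two fox two fox two fox => S two fox two fox two fox => B two fox two fox two fox two fox => S two fox two fox two fox two fox => fox two two fox two fox two fox two fox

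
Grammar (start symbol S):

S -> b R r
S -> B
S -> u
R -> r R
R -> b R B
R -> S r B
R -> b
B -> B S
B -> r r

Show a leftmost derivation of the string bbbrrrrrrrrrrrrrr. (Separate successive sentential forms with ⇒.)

S ⇒ bRr ⇒ bbRBr ⇒ bbbRBBr ⇒ bbbrRBBr ⇒ bbbrrRBBr ⇒ bbbrrSrBBBr ⇒ bbbrrBrBBBr ⇒ bbbrrrrrBBBr ⇒ bbbrrrrrBSBBr ⇒ bbbrrrrrrrSBBr ⇒ bbbrrrrrrrBBBr ⇒ bbbrrrrrrrrrBBr ⇒ bbbrrrrrrrrrrrBr ⇒ bbbrrrrrrrrrrrrrr

S ⇒ bRr   [S -> b R r]
bRr ⇒ bbRBr   [R -> b R B]
bbRBr ⇒ bbbRBBr   [R -> b R B]
bbbRBBr ⇒ bbbrRBBr   [R -> r R]
bbbrRBBr ⇒ bbbrrRBBr   [R -> r R]
bbbrrRBBr ⇒ bbbrrSrBBBr   [R -> S r B]
bbbrrSrBBBr ⇒ bbbrrBrBBBr   [S -> B]
bbbrrBrBBBr ⇒ bbbrrrrrBBBr   [B -> r r]
bbbrrrrrBBBr ⇒ bbbrrrrrBSBBr   [B -> B S]
bbbrrrrrBSBBr ⇒ bbbrrrrrrrSBBr   [B -> r r]
bbbrrrrrrrSBBr ⇒ bbbrrrrrrrBBBr   [S -> B]
bbbrrrrrrrBBBr ⇒ bbbrrrrrrrrrBBr   [B -> r r]
bbbrrrrrrrrrBBr ⇒ bbbrrrrrrrrrrrBr   [B -> r r]
bbbrrrrrrrrrrrBr ⇒ bbbrrrrrrrrrrrrrr   [B -> r r]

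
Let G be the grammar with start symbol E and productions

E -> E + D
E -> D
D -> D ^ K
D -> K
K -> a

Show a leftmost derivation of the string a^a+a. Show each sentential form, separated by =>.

E=>E+D=>D+D=>D^K+D=>K^K+D=>a^K+D=>a^a+D=>a^a+K=>a^a+a

E => E+D   [E -> E + D]
E+D => D+D   [E -> D]
D+D => D^K+D   [D -> D ^ K]
D^K+D => K^K+D   [D -> K]
K^K+D => a^K+D   [K -> a]
a^K+D => a^a+D   [K -> a]
a^a+D => a^a+K   [D -> K]
a^a+K => a^a+a   [K -> a]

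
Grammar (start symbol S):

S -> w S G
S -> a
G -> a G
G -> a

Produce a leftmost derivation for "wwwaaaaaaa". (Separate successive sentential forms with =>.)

S => wSG => wwSGG => wwwSGGG => wwwaGGG => wwwaaGG => wwwaaaGG => wwwaaaaGG => wwwaaaaaG => wwwaaaaaaG => wwwaaaaaaa

S => wSG   [S -> w S G]
wSG => wwSGG   [S -> w S G]
wwSGG => wwwSGGG   [S -> w S G]
wwwSGGG => wwwaGGG   [S -> a]
wwwaGGG => wwwaaGG   [G -> a]
wwwaaGG => wwwaaaGG   [G -> a G]
wwwaaaGG => wwwaaaaGG   [G -> a G]
wwwaaaaGG => wwwaaaaaG   [G -> a]
wwwaaaaaG => wwwaaaaaaG   [G -> a G]
wwwaaaaaaG => wwwaaaaaaa   [G -> a]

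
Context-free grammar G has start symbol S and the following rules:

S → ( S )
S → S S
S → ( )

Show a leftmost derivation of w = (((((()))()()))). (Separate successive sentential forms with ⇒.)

S ⇒ (S) ⇒ ((S)) ⇒ (((S))) ⇒ (((SS))) ⇒ (((SSS))) ⇒ ((((S)SS))) ⇒ (((((S))SS))) ⇒ (((((()))SS))) ⇒ (((((()))()S))) ⇒ (((((()))()())))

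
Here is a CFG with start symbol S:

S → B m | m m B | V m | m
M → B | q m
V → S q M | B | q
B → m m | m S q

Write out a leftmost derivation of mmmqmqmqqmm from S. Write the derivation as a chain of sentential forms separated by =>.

S=>Vm=>SqMm=>BmqMm=>mSqmqMm=>mVmqmqMm=>mBmqmqMm=>mmSqmqmqMm=>mmmqmqmqMm=>mmmqmqmqqmm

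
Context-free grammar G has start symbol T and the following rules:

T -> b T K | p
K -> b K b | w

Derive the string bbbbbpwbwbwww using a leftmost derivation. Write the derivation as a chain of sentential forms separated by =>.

T=>bTK=>bbTKK=>bbbTKKK=>bbbbTKKKK=>bbbbbTKKKKK=>bbbbbpKKKKK=>bbbbbpwKKKK=>bbbbbpwbKbKKK=>bbbbbpwbwbKKK=>bbbbbpwbwbwKK=>bbbbbpwbwbwwK=>bbbbbpwbwbwww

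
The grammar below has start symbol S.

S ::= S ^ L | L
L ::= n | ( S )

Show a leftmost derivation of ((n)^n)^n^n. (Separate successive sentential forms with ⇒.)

S⇒S^L⇒S^L^L⇒L^L^L⇒(S)^L^L⇒(S^L)^L^L⇒(L^L)^L^L⇒((S)^L)^L^L⇒((L)^L)^L^L⇒((n)^L)^L^L⇒((n)^n)^L^L⇒((n)^n)^n^L⇒((n)^n)^n^n

S ⇒ S^L   [S ::= S ^ L]
S^L ⇒ S^L^L   [S ::= S ^ L]
S^L^L ⇒ L^L^L   [S ::= L]
L^L^L ⇒ (S)^L^L   [L ::= ( S )]
(S)^L^L ⇒ (S^L)^L^L   [S ::= S ^ L]
(S^L)^L^L ⇒ (L^L)^L^L   [S ::= L]
(L^L)^L^L ⇒ ((S)^L)^L^L   [L ::= ( S )]
((S)^L)^L^L ⇒ ((L)^L)^L^L   [S ::= L]
((L)^L)^L^L ⇒ ((n)^L)^L^L   [L ::= n]
((n)^L)^L^L ⇒ ((n)^n)^L^L   [L ::= n]
((n)^n)^L^L ⇒ ((n)^n)^n^L   [L ::= n]
((n)^n)^n^L ⇒ ((n)^n)^n^n   [L ::= n]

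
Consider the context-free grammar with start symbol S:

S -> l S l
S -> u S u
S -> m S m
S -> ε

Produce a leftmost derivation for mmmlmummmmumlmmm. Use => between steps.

S=>mSm=>mmSmm=>mmmSmmm=>mmmlSlmmm=>mmmlmSmlmmm=>mmmlmuSumlmmm=>mmmlmumSmumlmmm=>mmmlmummSmmumlmmm=>mmmlmummmmumlmmm

S => mSm   [S -> m S m]
mSm => mmSmm   [S -> m S m]
mmSmm => mmmSmmm   [S -> m S m]
mmmSmmm => mmmlSlmmm   [S -> l S l]
mmmlSlmmm => mmmlmSmlmmm   [S -> m S m]
mmmlmSmlmmm => mmmlmuSumlmmm   [S -> u S u]
mmmlmuSumlmmm => mmmlmumSmumlmmm   [S -> m S m]
mmmlmumSmumlmmm => mmmlmummSmmumlmmm   [S -> m S m]
mmmlmummSmmumlmmm => mmmlmummmmumlmmm   [S -> ε]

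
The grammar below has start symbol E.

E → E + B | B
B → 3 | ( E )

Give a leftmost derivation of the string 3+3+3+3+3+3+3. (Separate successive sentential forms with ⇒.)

E ⇒ E+B   [E → E + B]
E+B ⇒ E+B+B   [E → E + B]
E+B+B ⇒ E+B+B+B   [E → E + B]
E+B+B+B ⇒ E+B+B+B+B   [E → E + B]
E+B+B+B+B ⇒ E+B+B+B+B+B   [E → E + B]
E+B+B+B+B+B ⇒ E+B+B+B+B+B+B   [E → E + B]
E+B+B+B+B+B+B ⇒ B+B+B+B+B+B+B   [E → B]
B+B+B+B+B+B+B ⇒ 3+B+B+B+B+B+B   [B → 3]
3+B+B+B+B+B+B ⇒ 3+3+B+B+B+B+B   [B → 3]
3+3+B+B+B+B+B ⇒ 3+3+3+B+B+B+B   [B → 3]
3+3+3+B+B+B+B ⇒ 3+3+3+3+B+B+B   [B → 3]
3+3+3+3+B+B+B ⇒ 3+3+3+3+3+B+B   [B → 3]
3+3+3+3+3+B+B ⇒ 3+3+3+3+3+3+B   [B → 3]
3+3+3+3+3+3+B ⇒ 3+3+3+3+3+3+3   [B → 3]

E ⇒ E+B ⇒ E+B+B ⇒ E+B+B+B ⇒ E+B+B+B+B ⇒ E+B+B+B+B+B ⇒ E+B+B+B+B+B+B ⇒ B+B+B+B+B+B+B ⇒ 3+B+B+B+B+B+B ⇒ 3+3+B+B+B+B+B ⇒ 3+3+3+B+B+B+B ⇒ 3+3+3+3+B+B+B ⇒ 3+3+3+3+3+B+B ⇒ 3+3+3+3+3+3+B ⇒ 3+3+3+3+3+3+3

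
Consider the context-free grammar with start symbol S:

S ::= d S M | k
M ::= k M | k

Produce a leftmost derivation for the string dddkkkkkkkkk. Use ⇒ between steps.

S ⇒ dSM ⇒ ddSMM ⇒ dddSMMM ⇒ dddkMMM ⇒ dddkkMMM ⇒ dddkkkMMM ⇒ dddkkkkMMM ⇒ dddkkkkkMMM ⇒ dddkkkkkkMMM ⇒ dddkkkkkkkMM ⇒ dddkkkkkkkkM ⇒ dddkkkkkkkkk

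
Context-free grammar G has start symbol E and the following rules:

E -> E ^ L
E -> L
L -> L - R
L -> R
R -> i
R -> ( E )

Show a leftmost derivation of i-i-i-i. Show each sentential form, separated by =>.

E => L => L-R => L-R-R => L-R-R-R => R-R-R-R => i-R-R-R => i-i-R-R => i-i-i-R => i-i-i-i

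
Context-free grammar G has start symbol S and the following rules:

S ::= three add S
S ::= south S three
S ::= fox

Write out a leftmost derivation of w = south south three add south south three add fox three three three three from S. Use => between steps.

S => south S three => south south S three three => south south three add S three three => south south three add south S three three three => south south three add south south S three three three three => south south three add south south three add S three three three three => south south three add south south three add fox three three three three

S => south S three   [S ::= south S three]
south S three => south south S three three   [S ::= south S three]
south south S three three => south south three add S three three   [S ::= three add S]
south south three add S three three => south south three add south S three three three   [S ::= south S three]
south south three add south S three three three => south south three add south south S three three three three   [S ::= south S three]
south south three add south south S three three three three => south south three add south south three add S three three three three   [S ::= three add S]
south south three add south south three add S three three three three => south south three add south south three add fox three three three three   [S ::= fox]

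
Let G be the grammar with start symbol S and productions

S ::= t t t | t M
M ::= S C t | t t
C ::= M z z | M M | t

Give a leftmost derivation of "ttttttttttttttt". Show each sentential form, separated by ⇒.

S ⇒ tM   [S ::= t M]
tM ⇒ tSCt   [M ::= S C t]
tSCt ⇒ ttMCt   [S ::= t M]
ttMCt ⇒ ttSCtCt   [M ::= S C t]
ttSCtCt ⇒ tttMCtCt   [S ::= t M]
tttMCtCt ⇒ tttSCtCtCt   [M ::= S C t]
tttSCtCtCt ⇒ ttttttCtCtCt   [S ::= t t t]
ttttttCtCtCt ⇒ ttttttMMtCtCt   [C ::= M M]
ttttttMMtCtCt ⇒ ttttttttMtCtCt   [M ::= t t]
ttttttttMtCtCt ⇒ tttttttttttCtCt   [M ::= t t]
tttttttttttCtCt ⇒ tttttttttttttCt   [C ::= t]
tttttttttttttCt ⇒ ttttttttttttttt   [C ::= t]

S⇒tM⇒tSCt⇒ttMCt⇒ttSCtCt⇒tttMCtCt⇒tttSCtCtCt⇒ttttttCtCtCt⇒ttttttMMtCtCt⇒ttttttttMtCtCt⇒tttttttttttCtCt⇒tttttttttttttCt⇒ttttttttttttttt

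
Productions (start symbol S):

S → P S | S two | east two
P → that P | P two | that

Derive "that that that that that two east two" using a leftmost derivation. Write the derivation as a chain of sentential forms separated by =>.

S => P S   [S → P S]
P S => that P S   [P → that P]
that P S => that that S   [P → that]
that that S => that that P S   [S → P S]
that that P S => that that P two S   [P → P two]
that that P two S => that that that P two S   [P → that P]
that that that P two S => that that that that P two S   [P → that P]
that that that that P two S => that that that that that two S   [P → that]
that that that that that two S => that that that that that two east two   [S → east two]

S => P S => that P S => that that S => that that P S => that that P two S => that that that P two S => that that that that P two S => that that that that that two S => that that that that that two east two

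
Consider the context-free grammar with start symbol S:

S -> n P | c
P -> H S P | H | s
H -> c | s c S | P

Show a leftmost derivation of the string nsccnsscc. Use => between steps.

S => nP => nHSP => nscSSP => nsccSP => nsccnPP => nsccnsP => nsccnsHSP => nsccnsPSP => nsccnssSP => nsccnsscP => nsccnsscH => nsccnsscc

S => nP   [S -> n P]
nP => nHSP   [P -> H S P]
nHSP => nscSSP   [H -> s c S]
nscSSP => nsccSP   [S -> c]
nsccSP => nsccnPP   [S -> n P]
nsccnPP => nsccnsP   [P -> s]
nsccnsP => nsccnsHSP   [P -> H S P]
nsccnsHSP => nsccnsPSP   [H -> P]
nsccnsPSP => nsccnssSP   [P -> s]
nsccnssSP => nsccnsscP   [S -> c]
nsccnsscP => nsccnsscH   [P -> H]
nsccnsscH => nsccnsscc   [H -> c]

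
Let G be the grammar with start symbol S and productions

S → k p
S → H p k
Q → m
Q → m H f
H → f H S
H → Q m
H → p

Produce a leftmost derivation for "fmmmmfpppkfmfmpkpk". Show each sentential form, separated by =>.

S => Hpk => fHSpk => fQmSpk => fmmSpk => fmmHpkpk => fmmQmpkpk => fmmmHfmpkpk => fmmmQmfmpkpk => fmmmmHfmfmpkpk => fmmmmfHSfmfmpkpk => fmmmmfpSfmfmpkpk => fmmmmfpHpkfmfmpkpk => fmmmmfpppkfmfmpkpk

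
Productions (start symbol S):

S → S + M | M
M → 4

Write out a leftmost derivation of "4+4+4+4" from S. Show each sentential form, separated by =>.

S => S+M => S+M+M => S+M+M+M => M+M+M+M => 4+M+M+M => 4+4+M+M => 4+4+4+M => 4+4+4+4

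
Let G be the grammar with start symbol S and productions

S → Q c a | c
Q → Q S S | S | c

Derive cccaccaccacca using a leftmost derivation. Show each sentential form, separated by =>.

S => Qca => QSSca => QSSSSca => SSSSSca => cSSSSca => cQcaSSSca => cScaSSSca => cccaSSSca => cccaQcaSSca => cccaccaSSca => cccaccaQcaSca => cccaccaScaSca => cccaccaccaSca => cccaccaccacca

S => Qca   [S → Q c a]
Qca => QSSca   [Q → Q S S]
QSSca => QSSSSca   [Q → Q S S]
QSSSSca => SSSSSca   [Q → S]
SSSSSca => cSSSSca   [S → c]
cSSSSca => cQcaSSSca   [S → Q c a]
cQcaSSSca => cScaSSSca   [Q → S]
cScaSSSca => cccaSSSca   [S → c]
cccaSSSca => cccaQcaSSca   [S → Q c a]
cccaQcaSSca => cccaccaSSca   [Q → c]
cccaccaSSca => cccaccaQcaSca   [S → Q c a]
cccaccaQcaSca => cccaccaScaSca   [Q → S]
cccaccaScaSca => cccaccaccaSca   [S → c]
cccaccaccaSca => cccaccaccacca   [S → c]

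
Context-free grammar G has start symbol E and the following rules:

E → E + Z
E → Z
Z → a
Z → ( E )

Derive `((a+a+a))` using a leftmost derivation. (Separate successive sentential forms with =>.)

E => Z   [E → Z]
Z => (E)   [Z → ( E )]
(E) => (Z)   [E → Z]
(Z) => ((E))   [Z → ( E )]
((E)) => ((E+Z))   [E → E + Z]
((E+Z)) => ((E+Z+Z))   [E → E + Z]
((E+Z+Z)) => ((Z+Z+Z))   [E → Z]
((Z+Z+Z)) => ((a+Z+Z))   [Z → a]
((a+Z+Z)) => ((a+a+Z))   [Z → a]
((a+a+Z)) => ((a+a+a))   [Z → a]

E=>Z=>(E)=>(Z)=>((E))=>((E+Z))=>((E+Z+Z))=>((Z+Z+Z))=>((a+Z+Z))=>((a+a+Z))=>((a+a+a))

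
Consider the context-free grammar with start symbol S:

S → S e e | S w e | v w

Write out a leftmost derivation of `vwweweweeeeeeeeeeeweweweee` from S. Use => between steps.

S => See   [S → S e e]
See => Sweee   [S → S w e]
Sweee => Sweweee   [S → S w e]
Sweweee => Sweweweee   [S → S w e]
Sweweweee => Seeweweweee   [S → S e e]
Seeweweweee => Seeeeweweweee   [S → S e e]
Seeeeweweweee => Seeeeeeweweweee   [S → S e e]
Seeeeeeweweweee => Seeeeeeeeweweweee   [S → S e e]
Seeeeeeeeweweweee => Seeeeeeeeeeweweweee   [S → S e e]
Seeeeeeeeeeweweweee => Sweeeeeeeeeeeweweweee   [S → S w e]
Sweeeeeeeeeeeweweweee => Sweweeeeeeeeeeeweweweee   [S → S w e]
Sweweeeeeeeeeeeweweweee => Sweweweeeeeeeeeeeweweweee   [S → S w e]
Sweweweeeeeeeeeeeweweweee => vwweweweeeeeeeeeeeweweweee   [S → v w]

S=>See=>Sweee=>Sweweee=>Sweweweee=>Seeweweweee=>Seeeeweweweee=>Seeeeeeweweweee=>Seeeeeeeeweweweee=>Seeeeeeeeeeweweweee=>Sweeeeeeeeeeeweweweee=>Sweweeeeeeeeeeeweweweee=>Sweweweeeeeeeeeeeweweweee=>vwweweweeeeeeeeeeeweweweee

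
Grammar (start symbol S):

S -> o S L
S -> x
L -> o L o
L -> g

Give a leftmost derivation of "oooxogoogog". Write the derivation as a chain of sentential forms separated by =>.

S => oSL   [S -> o S L]
oSL => ooSLL   [S -> o S L]
ooSLL => oooSLLL   [S -> o S L]
oooSLLL => oooxLLL   [S -> x]
oooxLLL => oooxoLoLL   [L -> o L o]
oooxoLoLL => oooxogoLL   [L -> g]
oooxogoLL => oooxogooLoL   [L -> o L o]
oooxogooLoL => oooxogoogoL   [L -> g]
oooxogoogoL => oooxogoogog   [L -> g]

S => oSL => ooSLL => oooSLLL => oooxLLL => oooxoLoLL => oooxogoLL => oooxogooLoL => oooxogoogoL => oooxogoogog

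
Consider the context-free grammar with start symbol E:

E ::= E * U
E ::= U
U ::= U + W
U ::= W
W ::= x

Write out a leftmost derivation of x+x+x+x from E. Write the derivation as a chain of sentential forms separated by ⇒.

E ⇒ U ⇒ U+W ⇒ U+W+W ⇒ U+W+W+W ⇒ W+W+W+W ⇒ x+W+W+W ⇒ x+x+W+W ⇒ x+x+x+W ⇒ x+x+x+x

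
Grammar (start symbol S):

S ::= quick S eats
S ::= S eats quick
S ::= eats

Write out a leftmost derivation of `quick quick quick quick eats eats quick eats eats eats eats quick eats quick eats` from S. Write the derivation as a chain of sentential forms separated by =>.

S => quick S eats => quick S eats quick eats => quick S eats quick eats quick eats => quick quick S eats eats quick eats quick eats => quick quick quick S eats eats eats quick eats quick eats => quick quick quick quick S eats eats eats eats quick eats quick eats => quick quick quick quick S eats quick eats eats eats eats quick eats quick eats => quick quick quick quick eats eats quick eats eats eats eats quick eats quick eats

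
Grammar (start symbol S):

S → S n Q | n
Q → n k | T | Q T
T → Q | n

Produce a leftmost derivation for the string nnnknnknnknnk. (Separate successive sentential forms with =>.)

S => SnQ => SnQnQ => SnQnQnQ => SnQnQnQnQ => nnQnQnQnQ => nnnknQnQnQ => nnnknnknQnQ => nnnknnknnknQ => nnnknnknnknnk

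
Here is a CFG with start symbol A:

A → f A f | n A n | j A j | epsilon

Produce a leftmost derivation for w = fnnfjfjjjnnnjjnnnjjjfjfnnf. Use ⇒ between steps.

A ⇒ fAf   [A → f A f]
fAf ⇒ fnAnf   [A → n A n]
fnAnf ⇒ fnnAnnf   [A → n A n]
fnnAnnf ⇒ fnnfAfnnf   [A → f A f]
fnnfAfnnf ⇒ fnnfjAjfnnf   [A → j A j]
fnnfjAjfnnf ⇒ fnnfjfAfjfnnf   [A → f A f]
fnnfjfAfjfnnf ⇒ fnnfjfjAjfjfnnf   [A → j A j]
fnnfjfjAjfjfnnf ⇒ fnnfjfjjAjjfjfnnf   [A → j A j]
fnnfjfjjAjjfjfnnf ⇒ fnnfjfjjjAjjjfjfnnf   [A → j A j]
fnnfjfjjjAjjjfjfnnf ⇒ fnnfjfjjjnAnjjjfjfnnf   [A → n A n]
fnnfjfjjjnAnjjjfjfnnf ⇒ fnnfjfjjjnnAnnjjjfjfnnf   [A → n A n]
fnnfjfjjjnnAnnjjjfjfnnf ⇒ fnnfjfjjjnnnAnnnjjjfjfnnf   [A → n A n]
fnnfjfjjjnnnAnnnjjjfjfnnf ⇒ fnnfjfjjjnnnjAjnnnjjjfjfnnf   [A → j A j]
fnnfjfjjjnnnjAjnnnjjjfjfnnf ⇒ fnnfjfjjjnnnjjnnnjjjfjfnnf   [A → epsilon]

A⇒fAf⇒fnAnf⇒fnnAnnf⇒fnnfAfnnf⇒fnnfjAjfnnf⇒fnnfjfAfjfnnf⇒fnnfjfjAjfjfnnf⇒fnnfjfjjAjjfjfnnf⇒fnnfjfjjjAjjjfjfnnf⇒fnnfjfjjjnAnjjjfjfnnf⇒fnnfjfjjjnnAnnjjjfjfnnf⇒fnnfjfjjjnnnAnnnjjjfjfnnf⇒fnnfjfjjjnnnjAjnnnjjjfjfnnf⇒fnnfjfjjjnnnjjnnnjjjfjfnnf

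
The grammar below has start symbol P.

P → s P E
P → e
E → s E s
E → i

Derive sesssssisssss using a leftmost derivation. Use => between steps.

P => sPE   [P → s P E]
sPE => seE   [P → e]
seE => sesEs   [E → s E s]
sesEs => sessEss   [E → s E s]
sessEss => sesssEsss   [E → s E s]
sesssEsss => sessssEssss   [E → s E s]
sessssEssss => sesssssEsssss   [E → s E s]
sesssssEsssss => sesssssisssss   [E → i]

P => sPE => seE => sesEs => sessEss => sesssEsss => sessssEssss => sesssssEsssss => sesssssisssss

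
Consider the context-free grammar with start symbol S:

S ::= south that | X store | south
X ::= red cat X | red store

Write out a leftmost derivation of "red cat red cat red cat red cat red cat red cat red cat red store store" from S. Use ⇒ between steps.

S ⇒ X store   [S ::= X store]
X store ⇒ red cat X store   [X ::= red cat X]
red cat X store ⇒ red cat red cat X store   [X ::= red cat X]
red cat red cat X store ⇒ red cat red cat red cat X store   [X ::= red cat X]
red cat red cat red cat X store ⇒ red cat red cat red cat red cat X store   [X ::= red cat X]
red cat red cat red cat red cat X store ⇒ red cat red cat red cat red cat red cat X store   [X ::= red cat X]
red cat red cat red cat red cat red cat X store ⇒ red cat red cat red cat red cat red cat red cat X store   [X ::= red cat X]
red cat red cat red cat red cat red cat red cat X store ⇒ red cat red cat red cat red cat red cat red cat red cat X store   [X ::= red cat X]
red cat red cat red cat red cat red cat red cat red cat X store ⇒ red cat red cat red cat red cat red cat red cat red cat red store store   [X ::= red store]

S ⇒ X store ⇒ red cat X store ⇒ red cat red cat X store ⇒ red cat red cat red cat X store ⇒ red cat red cat red cat red cat X store ⇒ red cat red cat red cat red cat red cat X store ⇒ red cat red cat red cat red cat red cat red cat X store ⇒ red cat red cat red cat red cat red cat red cat red cat X store ⇒ red cat red cat red cat red cat red cat red cat red cat red store store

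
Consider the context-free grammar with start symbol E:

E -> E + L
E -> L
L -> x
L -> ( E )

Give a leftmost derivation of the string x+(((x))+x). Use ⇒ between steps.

E⇒E+L⇒L+L⇒x+L⇒x+(E)⇒x+(E+L)⇒x+(L+L)⇒x+((E)+L)⇒x+((L)+L)⇒x+(((E))+L)⇒x+(((L))+L)⇒x+(((x))+L)⇒x+(((x))+x)

E ⇒ E+L   [E -> E + L]
E+L ⇒ L+L   [E -> L]
L+L ⇒ x+L   [L -> x]
x+L ⇒ x+(E)   [L -> ( E )]
x+(E) ⇒ x+(E+L)   [E -> E + L]
x+(E+L) ⇒ x+(L+L)   [E -> L]
x+(L+L) ⇒ x+((E)+L)   [L -> ( E )]
x+((E)+L) ⇒ x+((L)+L)   [E -> L]
x+((L)+L) ⇒ x+(((E))+L)   [L -> ( E )]
x+(((E))+L) ⇒ x+(((L))+L)   [E -> L]
x+(((L))+L) ⇒ x+(((x))+L)   [L -> x]
x+(((x))+L) ⇒ x+(((x))+x)   [L -> x]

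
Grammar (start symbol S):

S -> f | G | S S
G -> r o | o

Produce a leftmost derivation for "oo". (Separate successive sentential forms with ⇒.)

S⇒SS⇒GS⇒oS⇒oG⇒oo

S ⇒ SS   [S -> S S]
SS ⇒ GS   [S -> G]
GS ⇒ oS   [G -> o]
oS ⇒ oG   [S -> G]
oG ⇒ oo   [G -> o]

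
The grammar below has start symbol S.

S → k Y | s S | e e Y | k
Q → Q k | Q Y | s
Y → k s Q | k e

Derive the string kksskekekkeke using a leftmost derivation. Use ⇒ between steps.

S⇒kY⇒kksQ⇒kksQY⇒kksQYY⇒kksQkYY⇒kksQYkYY⇒kksQYYkYY⇒kkssYYkYY⇒kksskeYkYY⇒kksskekekYY⇒kksskekekkeY⇒kksskekekkeke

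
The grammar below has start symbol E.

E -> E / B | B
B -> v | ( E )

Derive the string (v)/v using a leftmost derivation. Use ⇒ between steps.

E ⇒ E/B ⇒ B/B ⇒ (E)/B ⇒ (B)/B ⇒ (v)/B ⇒ (v)/v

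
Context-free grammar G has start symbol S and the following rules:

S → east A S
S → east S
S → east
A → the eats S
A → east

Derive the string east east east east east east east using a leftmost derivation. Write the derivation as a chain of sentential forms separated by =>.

S => east S => east east S => east east east A S => east east east east S => east east east east east A S => east east east east east east S => east east east east east east east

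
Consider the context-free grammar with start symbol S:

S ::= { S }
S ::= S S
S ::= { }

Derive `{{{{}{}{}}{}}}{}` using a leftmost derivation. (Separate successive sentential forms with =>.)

S => SS => {S}S => {{S}}S => {{SS}}S => {{{S}S}}S => {{{SS}S}}S => {{{SSS}S}}S => {{{{}SS}S}}S => {{{{}{}S}S}}S => {{{{}{}{}}S}}S => {{{{}{}{}}{}}}S => {{{{}{}{}}{}}}{}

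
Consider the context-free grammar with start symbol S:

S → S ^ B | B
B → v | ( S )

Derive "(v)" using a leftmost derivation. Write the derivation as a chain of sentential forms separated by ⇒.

S ⇒ B   [S → B]
B ⇒ (S)   [B → ( S )]
(S) ⇒ (B)   [S → B]
(B) ⇒ (v)   [B → v]

S ⇒ B ⇒ (S) ⇒ (B) ⇒ (v)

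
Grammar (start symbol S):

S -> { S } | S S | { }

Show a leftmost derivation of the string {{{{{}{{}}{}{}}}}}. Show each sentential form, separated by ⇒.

S ⇒ {S}   [S -> { S }]
{S} ⇒ {{S}}   [S -> { S }]
{{S}} ⇒ {{{S}}}   [S -> { S }]
{{{S}}} ⇒ {{{{S}}}}   [S -> { S }]
{{{{S}}}} ⇒ {{{{SS}}}}   [S -> S S]
{{{{SS}}}} ⇒ {{{{{}S}}}}   [S -> { }]
{{{{{}S}}}} ⇒ {{{{{}SS}}}}   [S -> S S]
{{{{{}SS}}}} ⇒ {{{{{}{S}S}}}}   [S -> { S }]
{{{{{}{S}S}}}} ⇒ {{{{{}{{}}S}}}}   [S -> { }]
{{{{{}{{}}S}}}} ⇒ {{{{{}{{}}SS}}}}   [S -> S S]
{{{{{}{{}}SS}}}} ⇒ {{{{{}{{}}{}S}}}}   [S -> { }]
{{{{{}{{}}{}S}}}} ⇒ {{{{{}{{}}{}{}}}}}   [S -> { }]

S ⇒ {S} ⇒ {{S}} ⇒ {{{S}}} ⇒ {{{{S}}}} ⇒ {{{{SS}}}} ⇒ {{{{{}S}}}} ⇒ {{{{{}SS}}}} ⇒ {{{{{}{S}S}}}} ⇒ {{{{{}{{}}S}}}} ⇒ {{{{{}{{}}SS}}}} ⇒ {{{{{}{{}}{}S}}}} ⇒ {{{{{}{{}}{}{}}}}}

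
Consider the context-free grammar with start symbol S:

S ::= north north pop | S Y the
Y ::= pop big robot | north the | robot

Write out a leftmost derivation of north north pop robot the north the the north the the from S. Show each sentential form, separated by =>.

S => S Y the => S Y the Y the => S Y the Y the Y the => north north pop Y the Y the Y the => north north pop robot the Y the Y the => north north pop robot the north the the Y the => north north pop robot the north the the north the the

S => S Y the   [S ::= S Y the]
S Y the => S Y the Y the   [S ::= S Y the]
S Y the Y the => S Y the Y the Y the   [S ::= S Y the]
S Y the Y the Y the => north north pop Y the Y the Y the   [S ::= north north pop]
north north pop Y the Y the Y the => north north pop robot the Y the Y the   [Y ::= robot]
north north pop robot the Y the Y the => north north pop robot the north the the Y the   [Y ::= north the]
north north pop robot the north the the Y the => north north pop robot the north the the north the the   [Y ::= north the]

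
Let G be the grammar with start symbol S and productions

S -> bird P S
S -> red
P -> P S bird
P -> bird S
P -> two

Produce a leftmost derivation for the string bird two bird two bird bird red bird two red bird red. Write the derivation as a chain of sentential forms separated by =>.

S => bird P S => bird P S bird S => bird two S bird S => bird two bird P S bird S => bird two bird two S bird S => bird two bird two bird P S bird S => bird two bird two bird bird S S bird S => bird two bird two bird bird red S bird S => bird two bird two bird bird red bird P S bird S => bird two bird two bird bird red bird two S bird S => bird two bird two bird bird red bird two red bird S => bird two bird two bird bird red bird two red bird red

S => bird P S   [S -> bird P S]
bird P S => bird P S bird S   [P -> P S bird]
bird P S bird S => bird two S bird S   [P -> two]
bird two S bird S => bird two bird P S bird S   [S -> bird P S]
bird two bird P S bird S => bird two bird two S bird S   [P -> two]
bird two bird two S bird S => bird two bird two bird P S bird S   [S -> bird P S]
bird two bird two bird P S bird S => bird two bird two bird bird S S bird S   [P -> bird S]
bird two bird two bird bird S S bird S => bird two bird two bird bird red S bird S   [S -> red]
bird two bird two bird bird red S bird S => bird two bird two bird bird red bird P S bird S   [S -> bird P S]
bird two bird two bird bird red bird P S bird S => bird two bird two bird bird red bird two S bird S   [P -> two]
bird two bird two bird bird red bird two S bird S => bird two bird two bird bird red bird two red bird S   [S -> red]
bird two bird two bird bird red bird two red bird S => bird two bird two bird bird red bird two red bird red   [S -> red]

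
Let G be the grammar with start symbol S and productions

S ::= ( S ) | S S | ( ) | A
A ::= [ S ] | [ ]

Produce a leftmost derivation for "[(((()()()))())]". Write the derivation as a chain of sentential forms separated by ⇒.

S ⇒ A ⇒ [S] ⇒ [(S)] ⇒ [(SS)] ⇒ [((S)S)] ⇒ [(((S))S)] ⇒ [(((SS))S)] ⇒ [(((SSS))S)] ⇒ [(((()SS))S)] ⇒ [(((()()S))S)] ⇒ [(((()()()))S)] ⇒ [(((()()()))())]

S ⇒ A   [S ::= A]
A ⇒ [S]   [A ::= [ S ]]
[S] ⇒ [(S)]   [S ::= ( S )]
[(S)] ⇒ [(SS)]   [S ::= S S]
[(SS)] ⇒ [((S)S)]   [S ::= ( S )]
[((S)S)] ⇒ [(((S))S)]   [S ::= ( S )]
[(((S))S)] ⇒ [(((SS))S)]   [S ::= S S]
[(((SS))S)] ⇒ [(((SSS))S)]   [S ::= S S]
[(((SSS))S)] ⇒ [(((()SS))S)]   [S ::= ( )]
[(((()SS))S)] ⇒ [(((()()S))S)]   [S ::= ( )]
[(((()()S))S)] ⇒ [(((()()()))S)]   [S ::= ( )]
[(((()()()))S)] ⇒ [(((()()()))())]   [S ::= ( )]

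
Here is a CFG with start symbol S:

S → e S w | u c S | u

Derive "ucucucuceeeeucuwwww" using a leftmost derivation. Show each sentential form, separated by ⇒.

S ⇒ ucS   [S → u c S]
ucS ⇒ ucucS   [S → u c S]
ucucS ⇒ ucucucS   [S → u c S]
ucucucS ⇒ ucucucucS   [S → u c S]
ucucucucS ⇒ ucucucuceSw   [S → e S w]
ucucucuceSw ⇒ ucucucuceeSww   [S → e S w]
ucucucuceeSww ⇒ ucucucuceeeSwww   [S → e S w]
ucucucuceeeSwww ⇒ ucucucuceeeeSwwww   [S → e S w]
ucucucuceeeeSwwww ⇒ ucucucuceeeeucSwwww   [S → u c S]
ucucucuceeeeucSwwww ⇒ ucucucuceeeeucuwwww   [S → u]

S⇒ucS⇒ucucS⇒ucucucS⇒ucucucucS⇒ucucucuceSw⇒ucucucuceeSww⇒ucucucuceeeSwww⇒ucucucuceeeeSwwww⇒ucucucuceeeeucSwwww⇒ucucucuceeeeucuwwww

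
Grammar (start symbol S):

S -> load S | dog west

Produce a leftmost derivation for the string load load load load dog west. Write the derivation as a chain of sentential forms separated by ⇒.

S ⇒ load S ⇒ load load S ⇒ load load load S ⇒ load load load load S ⇒ load load load load dog west

S ⇒ load S   [S -> load S]
load S ⇒ load load S   [S -> load S]
load load S ⇒ load load load S   [S -> load S]
load load load S ⇒ load load load load S   [S -> load S]
load load load load S ⇒ load load load load dog west   [S -> dog west]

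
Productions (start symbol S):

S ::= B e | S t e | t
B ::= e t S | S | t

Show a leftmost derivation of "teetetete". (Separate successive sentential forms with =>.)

S => Ste => Stete => Stetete => Betetete => Setetete => Beetetete => teetetete

S => Ste   [S ::= S t e]
Ste => Stete   [S ::= S t e]
Stete => Stetete   [S ::= S t e]
Stetete => Betetete   [S ::= B e]
Betetete => Setetete   [B ::= S]
Setetete => Beetetete   [S ::= B e]
Beetetete => teetetete   [B ::= t]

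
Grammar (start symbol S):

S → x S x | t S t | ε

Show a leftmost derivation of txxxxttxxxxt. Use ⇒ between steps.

S ⇒ tSt   [S → t S t]
tSt ⇒ txSxt   [S → x S x]
txSxt ⇒ txxSxxt   [S → x S x]
txxSxxt ⇒ txxxSxxxt   [S → x S x]
txxxSxxxt ⇒ txxxxSxxxxt   [S → x S x]
txxxxSxxxxt ⇒ txxxxtStxxxxt   [S → t S t]
txxxxtStxxxxt ⇒ txxxxttxxxxt   [S → ε]

S ⇒ tSt ⇒ txSxt ⇒ txxSxxt ⇒ txxxSxxxt ⇒ txxxxSxxxxt ⇒ txxxxtStxxxxt ⇒ txxxxttxxxxt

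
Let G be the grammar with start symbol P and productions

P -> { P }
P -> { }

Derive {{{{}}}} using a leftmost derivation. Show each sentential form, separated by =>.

P => {P}   [P -> { P }]
{P} => {{P}}   [P -> { P }]
{{P}} => {{{P}}}   [P -> { P }]
{{{P}}} => {{{{}}}}   [P -> { }]

P => {P} => {{P}} => {{{P}}} => {{{{}}}}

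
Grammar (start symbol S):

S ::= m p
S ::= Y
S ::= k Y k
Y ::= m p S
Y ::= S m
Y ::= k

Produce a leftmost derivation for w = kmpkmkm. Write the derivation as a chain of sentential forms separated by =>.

S => Y => Sm => kYkm => kSmkm => kYmkm => kmpSmkm => kmpYmkm => kmpkmkm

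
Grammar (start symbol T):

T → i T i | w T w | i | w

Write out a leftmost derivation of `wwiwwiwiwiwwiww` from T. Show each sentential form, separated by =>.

T => wTw => wwTww => wwiTiww => wwiwTwiww => wwiwwTwwiww => wwiwwiTiwwiww => wwiwwiwTwiwwiww => wwiwwiwiwiwwiww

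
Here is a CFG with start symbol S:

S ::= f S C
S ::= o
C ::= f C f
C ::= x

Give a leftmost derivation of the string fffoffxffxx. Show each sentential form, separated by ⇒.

S ⇒ fSC ⇒ ffSCC ⇒ fffSCCC ⇒ fffoCCC ⇒ fffofCfCC ⇒ fffoffCffCC ⇒ fffoffxffCC ⇒ fffoffxffxC ⇒ fffoffxffxx

S ⇒ fSC   [S ::= f S C]
fSC ⇒ ffSCC   [S ::= f S C]
ffSCC ⇒ fffSCCC   [S ::= f S C]
fffSCCC ⇒ fffoCCC   [S ::= o]
fffoCCC ⇒ fffofCfCC   [C ::= f C f]
fffofCfCC ⇒ fffoffCffCC   [C ::= f C f]
fffoffCffCC ⇒ fffoffxffCC   [C ::= x]
fffoffxffCC ⇒ fffoffxffxC   [C ::= x]
fffoffxffxC ⇒ fffoffxffxx   [C ::= x]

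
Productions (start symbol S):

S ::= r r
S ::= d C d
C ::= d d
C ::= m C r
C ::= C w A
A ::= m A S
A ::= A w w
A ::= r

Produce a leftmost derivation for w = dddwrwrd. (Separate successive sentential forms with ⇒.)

S ⇒ dCd   [S ::= d C d]
dCd ⇒ dCwAd   [C ::= C w A]
dCwAd ⇒ dCwAwAd   [C ::= C w A]
dCwAwAd ⇒ dddwAwAd   [C ::= d d]
dddwAwAd ⇒ dddwrwAd   [A ::= r]
dddwrwAd ⇒ dddwrwrd   [A ::= r]

S ⇒ dCd ⇒ dCwAd ⇒ dCwAwAd ⇒ dddwAwAd ⇒ dddwrwAd ⇒ dddwrwrd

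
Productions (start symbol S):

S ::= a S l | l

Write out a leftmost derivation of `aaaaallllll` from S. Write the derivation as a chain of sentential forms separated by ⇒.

S⇒aSl⇒aaSll⇒aaaSlll⇒aaaaSllll⇒aaaaaSlllll⇒aaaaallllll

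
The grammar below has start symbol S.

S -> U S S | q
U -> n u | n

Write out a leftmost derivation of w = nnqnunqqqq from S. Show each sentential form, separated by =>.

S => USS => nSS => nUSSS => nnSSS => nnqSS => nnqUSSS => nnqnuSSS => nnqnuUSSSS => nnqnunSSSS => nnqnunqSSS => nnqnunqqSS => nnqnunqqqS => nnqnunqqqq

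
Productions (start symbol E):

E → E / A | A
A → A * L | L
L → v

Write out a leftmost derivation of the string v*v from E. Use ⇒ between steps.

E ⇒ A ⇒ A*L ⇒ L*L ⇒ v*L ⇒ v*v

E ⇒ A   [E → A]
A ⇒ A*L   [A → A * L]
A*L ⇒ L*L   [A → L]
L*L ⇒ v*L   [L → v]
v*L ⇒ v*v   [L → v]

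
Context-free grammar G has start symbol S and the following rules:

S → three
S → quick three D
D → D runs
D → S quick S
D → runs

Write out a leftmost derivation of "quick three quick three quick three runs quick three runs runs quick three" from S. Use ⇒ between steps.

S ⇒ quick three D   [S → quick three D]
quick three D ⇒ quick three S quick S   [D → S quick S]
quick three S quick S ⇒ quick three quick three D quick S   [S → quick three D]
quick three quick three D quick S ⇒ quick three quick three D runs quick S   [D → D runs]
quick three quick three D runs quick S ⇒ quick three quick three D runs runs quick S   [D → D runs]
quick three quick three D runs runs quick S ⇒ quick three quick three S quick S runs runs quick S   [D → S quick S]
quick three quick three S quick S runs runs quick S ⇒ quick three quick three quick three D quick S runs runs quick S   [S → quick three D]
quick three quick three quick three D quick S runs runs quick S ⇒ quick three quick three quick three runs quick S runs runs quick S   [D → runs]
quick three quick three quick three runs quick S runs runs quick S ⇒ quick three quick three quick three runs quick three runs runs quick S   [S → three]
quick three quick three quick three runs quick three runs runs quick S ⇒ quick three quick three quick three runs quick three runs runs quick three   [S → three]

S ⇒ quick three D ⇒ quick three S quick S ⇒ quick three quick three D quick S ⇒ quick three quick three D runs quick S ⇒ quick three quick three D runs runs quick S ⇒ quick three quick three S quick S runs runs quick S ⇒ quick three quick three quick three D quick S runs runs quick S ⇒ quick three quick three quick three runs quick S runs runs quick S ⇒ quick three quick three quick three runs quick three runs runs quick S ⇒ quick three quick three quick three runs quick three runs runs quick three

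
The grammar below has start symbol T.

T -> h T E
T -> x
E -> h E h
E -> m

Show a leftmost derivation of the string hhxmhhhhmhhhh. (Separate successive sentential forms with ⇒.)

T ⇒ hTE   [T -> h T E]
hTE ⇒ hhTEE   [T -> h T E]
hhTEE ⇒ hhxEE   [T -> x]
hhxEE ⇒ hhxmE   [E -> m]
hhxmE ⇒ hhxmhEh   [E -> h E h]
hhxmhEh ⇒ hhxmhhEhh   [E -> h E h]
hhxmhhEhh ⇒ hhxmhhhEhhh   [E -> h E h]
hhxmhhhEhhh ⇒ hhxmhhhhEhhhh   [E -> h E h]
hhxmhhhhEhhhh ⇒ hhxmhhhhmhhhh   [E -> m]

T⇒hTE⇒hhTEE⇒hhxEE⇒hhxmE⇒hhxmhEh⇒hhxmhhEhh⇒hhxmhhhEhhh⇒hhxmhhhhEhhhh⇒hhxmhhhhmhhhh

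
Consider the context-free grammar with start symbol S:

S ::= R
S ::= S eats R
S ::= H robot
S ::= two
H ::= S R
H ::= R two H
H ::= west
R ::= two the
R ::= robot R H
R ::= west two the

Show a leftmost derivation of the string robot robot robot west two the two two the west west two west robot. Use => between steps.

S => H robot => R two H robot => robot R H two H robot => robot robot R H H two H robot => robot robot robot R H H H two H robot => robot robot robot west two the H H H two H robot => robot robot robot west two the S R H H two H robot => robot robot robot west two the two R H H two H robot => robot robot robot west two the two two the H H two H robot => robot robot robot west two the two two the west H two H robot => robot robot robot west two the two two the west west two H robot => robot robot robot west two the two two the west west two west robot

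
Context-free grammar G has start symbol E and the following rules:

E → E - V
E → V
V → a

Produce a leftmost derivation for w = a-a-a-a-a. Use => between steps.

E => E-V => E-V-V => E-V-V-V => E-V-V-V-V => V-V-V-V-V => a-V-V-V-V => a-a-V-V-V => a-a-a-V-V => a-a-a-a-V => a-a-a-a-a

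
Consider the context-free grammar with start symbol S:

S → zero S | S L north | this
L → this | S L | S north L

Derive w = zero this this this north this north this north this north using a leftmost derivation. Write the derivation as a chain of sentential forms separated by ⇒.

S ⇒ zero S ⇒ zero S L north ⇒ zero S L north L north ⇒ zero S L north L north L north ⇒ zero S L north L north L north L north ⇒ zero this L north L north L north L north ⇒ zero this S L north L north L north L north ⇒ zero this this L north L north L north L north ⇒ zero this this this north L north L north L north ⇒ zero this this this north this north L north L north ⇒ zero this this this north this north this north L north ⇒ zero this this this north this north this north this north

S ⇒ zero S   [S → zero S]
zero S ⇒ zero S L north   [S → S L north]
zero S L north ⇒ zero S L north L north   [S → S L north]
zero S L north L north ⇒ zero S L north L north L north   [S → S L north]
zero S L north L north L north ⇒ zero S L north L north L north L north   [S → S L north]
zero S L north L north L north L north ⇒ zero this L north L north L north L north   [S → this]
zero this L north L north L north L north ⇒ zero this S L north L north L north L north   [L → S L]
zero this S L north L north L north L north ⇒ zero this this L north L north L north L north   [S → this]
zero this this L north L north L north L north ⇒ zero this this this north L north L north L north   [L → this]
zero this this this north L north L north L north ⇒ zero this this this north this north L north L north   [L → this]
zero this this this north this north L north L north ⇒ zero this this this north this north this north L north   [L → this]
zero this this this north this north this north L north ⇒ zero this this this north this north this north this north   [L → this]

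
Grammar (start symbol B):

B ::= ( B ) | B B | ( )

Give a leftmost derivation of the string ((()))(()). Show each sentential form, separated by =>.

B => BB => (B)B => ((B))B => ((()))B => ((()))(B) => ((()))(())

B => BB   [B ::= B B]
BB => (B)B   [B ::= ( B )]
(B)B => ((B))B   [B ::= ( B )]
((B))B => ((()))B   [B ::= ( )]
((()))B => ((()))(B)   [B ::= ( B )]
((()))(B) => ((()))(())   [B ::= ( )]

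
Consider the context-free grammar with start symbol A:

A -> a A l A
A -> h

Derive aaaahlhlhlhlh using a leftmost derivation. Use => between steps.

A=>aAlA=>aaAlAlA=>aaaAlAlAlA=>aaaaAlAlAlAlA=>aaaahlAlAlAlA=>aaaahlhlAlAlA=>aaaahlhlhlAlA=>aaaahlhlhlhlA=>aaaahlhlhlhlh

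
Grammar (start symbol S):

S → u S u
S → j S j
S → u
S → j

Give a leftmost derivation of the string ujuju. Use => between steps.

S => uSu   [S → u S u]
uSu => ujSju   [S → j S j]
ujSju => ujuju   [S → u]

S=>uSu=>ujSju=>ujuju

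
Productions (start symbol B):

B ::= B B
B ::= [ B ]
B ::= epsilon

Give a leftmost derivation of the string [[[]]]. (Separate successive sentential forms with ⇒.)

B ⇒ [B] ⇒ [BB] ⇒ [[B]B] ⇒ [[BB]B] ⇒ [[BBB]B] ⇒ [[[B]BB]B] ⇒ [[[]BB]B] ⇒ [[[]B]B] ⇒ [[[]]B] ⇒ [[[]]]

B ⇒ [B]   [B ::= [ B ]]
[B] ⇒ [BB]   [B ::= B B]
[BB] ⇒ [[B]B]   [B ::= [ B ]]
[[B]B] ⇒ [[BB]B]   [B ::= B B]
[[BB]B] ⇒ [[BBB]B]   [B ::= B B]
[[BBB]B] ⇒ [[[B]BB]B]   [B ::= [ B ]]
[[[B]BB]B] ⇒ [[[]BB]B]   [B ::= epsilon]
[[[]BB]B] ⇒ [[[]B]B]   [B ::= epsilon]
[[[]B]B] ⇒ [[[]]B]   [B ::= epsilon]
[[[]]B] ⇒ [[[]]]   [B ::= epsilon]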